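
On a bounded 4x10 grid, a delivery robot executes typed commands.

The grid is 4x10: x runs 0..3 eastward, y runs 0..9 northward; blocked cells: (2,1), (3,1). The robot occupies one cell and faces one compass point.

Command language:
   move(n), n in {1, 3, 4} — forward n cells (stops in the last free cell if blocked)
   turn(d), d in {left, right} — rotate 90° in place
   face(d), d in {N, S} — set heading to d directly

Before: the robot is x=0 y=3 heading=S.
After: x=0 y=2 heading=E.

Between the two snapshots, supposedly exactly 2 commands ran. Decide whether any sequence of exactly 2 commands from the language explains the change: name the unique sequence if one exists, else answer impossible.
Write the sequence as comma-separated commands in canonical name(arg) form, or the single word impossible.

move(1), turn(left)

key: cell and facing (now E) both changed — the 2 commands mix motion and turning
from: x=0 y=3 heading=S
[1] after move(1): x=0 y=2 heading=S
[2] after turn(left): x=0 y=2 heading=E
no rival 2-sequence matches.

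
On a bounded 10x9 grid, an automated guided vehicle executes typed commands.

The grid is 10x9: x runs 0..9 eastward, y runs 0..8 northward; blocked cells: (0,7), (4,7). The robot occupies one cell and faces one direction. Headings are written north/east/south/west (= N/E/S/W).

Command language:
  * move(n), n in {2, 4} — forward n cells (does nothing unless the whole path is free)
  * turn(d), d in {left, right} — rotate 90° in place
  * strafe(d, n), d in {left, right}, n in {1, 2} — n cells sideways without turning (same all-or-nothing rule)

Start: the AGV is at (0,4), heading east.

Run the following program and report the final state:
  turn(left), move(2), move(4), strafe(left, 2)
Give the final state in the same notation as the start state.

begin: at (0,4), heading east
t=1 turn(left) ⇒ at (0,4), heading north
t=2 move(2) ⇒ at (0,6), heading north
t=3 move(4) ⇒ at (0,6), heading north
t=4 strafe(left, 2) ⇒ at (0,6), heading north

at (0,6), heading north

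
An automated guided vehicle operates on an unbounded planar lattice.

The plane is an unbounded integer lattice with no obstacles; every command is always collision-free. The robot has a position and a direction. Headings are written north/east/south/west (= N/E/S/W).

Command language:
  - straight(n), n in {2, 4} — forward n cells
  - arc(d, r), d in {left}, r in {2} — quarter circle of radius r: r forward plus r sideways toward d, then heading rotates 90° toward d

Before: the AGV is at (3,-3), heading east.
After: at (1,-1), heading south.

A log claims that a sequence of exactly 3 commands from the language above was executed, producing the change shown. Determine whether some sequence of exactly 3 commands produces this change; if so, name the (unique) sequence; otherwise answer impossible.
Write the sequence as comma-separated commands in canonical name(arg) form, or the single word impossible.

arc(left, 2), arc(left, 2), arc(left, 2)

key: position moved to (1,-1) AND the heading swung to S — translation plus rotation needed
begin: at (3,-3), heading east
step 1 (arc(left, 2)): at (5,-1), heading north
step 2 (arc(left, 2)): at (3,1), heading west
step 3 (arc(left, 2)): at (1,-1), heading south
uniquely the one of 27 3-step routes that fits.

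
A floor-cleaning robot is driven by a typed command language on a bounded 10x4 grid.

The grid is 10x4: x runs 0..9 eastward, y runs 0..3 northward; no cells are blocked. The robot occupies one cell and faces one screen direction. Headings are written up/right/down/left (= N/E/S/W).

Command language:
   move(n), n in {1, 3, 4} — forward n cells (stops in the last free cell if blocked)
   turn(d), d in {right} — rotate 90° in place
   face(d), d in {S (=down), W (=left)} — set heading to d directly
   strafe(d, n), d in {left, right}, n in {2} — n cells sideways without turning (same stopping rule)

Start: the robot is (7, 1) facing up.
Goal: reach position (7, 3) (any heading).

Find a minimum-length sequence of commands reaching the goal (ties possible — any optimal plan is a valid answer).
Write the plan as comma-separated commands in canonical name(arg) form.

begin: (7, 1) facing up
1. move(3) → (7, 3) facing up
minimal: 1 command(s), checked below 1.

move(3)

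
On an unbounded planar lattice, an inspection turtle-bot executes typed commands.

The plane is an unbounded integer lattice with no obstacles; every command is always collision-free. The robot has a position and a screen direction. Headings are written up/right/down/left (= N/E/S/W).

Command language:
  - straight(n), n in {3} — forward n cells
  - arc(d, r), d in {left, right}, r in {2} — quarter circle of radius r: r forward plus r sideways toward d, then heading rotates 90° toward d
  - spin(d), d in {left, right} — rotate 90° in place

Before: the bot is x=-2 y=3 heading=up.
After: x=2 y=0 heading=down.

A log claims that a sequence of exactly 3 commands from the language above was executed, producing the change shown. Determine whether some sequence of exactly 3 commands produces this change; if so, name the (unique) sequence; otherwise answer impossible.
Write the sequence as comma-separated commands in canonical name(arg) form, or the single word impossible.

arc(right, 2), arc(right, 2), straight(3)

key: position moved to (2,0) AND the heading swung to S — translation plus rotation needed
from: x=-2 y=3 heading=up
[1] after arc(right, 2): x=0 y=5 heading=right
[2] after arc(right, 2): x=2 y=3 heading=down
[3] after straight(3): x=2 y=0 heading=down
no other 3-command option fits: unique.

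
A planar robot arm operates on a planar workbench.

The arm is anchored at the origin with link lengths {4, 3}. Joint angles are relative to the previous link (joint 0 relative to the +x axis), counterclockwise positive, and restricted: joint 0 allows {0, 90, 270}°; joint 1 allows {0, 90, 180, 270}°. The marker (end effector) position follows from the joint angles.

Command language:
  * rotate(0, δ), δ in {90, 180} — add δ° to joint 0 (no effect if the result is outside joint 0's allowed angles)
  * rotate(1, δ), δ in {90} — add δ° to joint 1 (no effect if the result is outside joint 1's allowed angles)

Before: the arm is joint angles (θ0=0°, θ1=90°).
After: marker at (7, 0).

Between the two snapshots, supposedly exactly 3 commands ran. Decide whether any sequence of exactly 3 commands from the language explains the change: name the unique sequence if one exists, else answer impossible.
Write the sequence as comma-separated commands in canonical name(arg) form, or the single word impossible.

rotate(1, 90), rotate(1, 90), rotate(1, 90)

begin: joint angles (θ0=0°, θ1=90°)
step 1 (rotate(1, 90)): joint angles (θ0=0°, θ1=180°)
step 2 (rotate(1, 90)): joint angles (θ0=0°, θ1=270°)
step 3 (rotate(1, 90)): joint angles (θ0=0°, θ1=0°)
uniquely the one of 27 3-step routes that fits.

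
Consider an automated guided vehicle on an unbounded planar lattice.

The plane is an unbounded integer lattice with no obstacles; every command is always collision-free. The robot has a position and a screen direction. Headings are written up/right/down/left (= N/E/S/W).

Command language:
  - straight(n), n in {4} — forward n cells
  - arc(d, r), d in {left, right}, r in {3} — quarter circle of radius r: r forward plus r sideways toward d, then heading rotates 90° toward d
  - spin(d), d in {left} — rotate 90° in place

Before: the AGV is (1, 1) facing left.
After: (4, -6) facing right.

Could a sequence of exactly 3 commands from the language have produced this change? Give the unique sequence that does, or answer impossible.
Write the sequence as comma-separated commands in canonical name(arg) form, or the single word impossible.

spin(left), straight(4), arc(left, 3)

key: cell and facing (now E) both changed — the 3 commands mix motion and turning
from: (1, 1) facing left
[1] after spin(left): (1, 1) facing down
[2] after straight(4): (1, -3) facing down
[3] after arc(left, 3): (4, -6) facing right
no other 3-command option fits: unique.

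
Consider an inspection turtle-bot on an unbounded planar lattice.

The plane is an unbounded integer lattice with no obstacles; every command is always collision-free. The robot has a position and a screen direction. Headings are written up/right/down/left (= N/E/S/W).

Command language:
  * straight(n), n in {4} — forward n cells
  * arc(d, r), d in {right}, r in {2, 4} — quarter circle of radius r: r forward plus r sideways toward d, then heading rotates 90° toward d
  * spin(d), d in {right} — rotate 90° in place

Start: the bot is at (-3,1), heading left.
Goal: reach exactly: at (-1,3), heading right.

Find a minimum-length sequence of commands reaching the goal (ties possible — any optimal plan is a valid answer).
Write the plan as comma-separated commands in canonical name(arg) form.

spin(right), arc(right, 2)

start: at (-3,1), heading left
1. spin(right) → at (-3,1), heading up
2. arc(right, 2) → at (-1,3), heading right
nothing shorter than 2 reaches the goal.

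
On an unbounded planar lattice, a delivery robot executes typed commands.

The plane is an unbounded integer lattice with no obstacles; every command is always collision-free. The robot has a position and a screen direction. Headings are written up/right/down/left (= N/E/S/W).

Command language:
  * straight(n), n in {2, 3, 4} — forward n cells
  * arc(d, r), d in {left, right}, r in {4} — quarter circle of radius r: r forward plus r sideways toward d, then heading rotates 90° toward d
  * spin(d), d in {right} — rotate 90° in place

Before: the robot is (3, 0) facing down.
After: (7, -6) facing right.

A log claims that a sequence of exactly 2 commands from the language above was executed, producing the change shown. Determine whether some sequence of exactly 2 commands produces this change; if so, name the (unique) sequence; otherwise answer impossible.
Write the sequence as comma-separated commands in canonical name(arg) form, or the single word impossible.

key: running arc(left, 4) before straight(2) would end elsewhere — order is forced
initial: (3, 0) facing down
[1] after straight(2): (3, -2) facing down
[2] after arc(left, 4): (7, -6) facing right
uniquely the one of 36 2-step routes that fits.

straight(2), arc(left, 4)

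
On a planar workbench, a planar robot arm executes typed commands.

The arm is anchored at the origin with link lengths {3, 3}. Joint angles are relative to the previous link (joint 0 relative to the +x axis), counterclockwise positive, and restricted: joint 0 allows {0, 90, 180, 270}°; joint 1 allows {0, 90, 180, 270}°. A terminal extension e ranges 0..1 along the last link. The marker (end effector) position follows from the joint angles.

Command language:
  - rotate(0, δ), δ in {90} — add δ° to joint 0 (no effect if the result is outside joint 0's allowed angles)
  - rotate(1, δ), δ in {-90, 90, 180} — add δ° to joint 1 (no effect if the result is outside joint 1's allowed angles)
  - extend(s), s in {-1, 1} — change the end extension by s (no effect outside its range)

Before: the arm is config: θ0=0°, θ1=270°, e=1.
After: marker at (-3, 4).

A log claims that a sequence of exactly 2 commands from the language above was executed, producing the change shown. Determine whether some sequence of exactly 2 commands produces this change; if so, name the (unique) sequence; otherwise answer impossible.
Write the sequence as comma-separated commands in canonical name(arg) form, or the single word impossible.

rotate(0, 90), rotate(0, 90)

t0: config: θ0=0°, θ1=270°, e=1
[1] after rotate(0, 90): config: θ0=90°, θ1=270°, e=1
[2] after rotate(0, 90): config: θ0=180°, θ1=270°, e=1
uniquely the one of 36 2-step routes that fits.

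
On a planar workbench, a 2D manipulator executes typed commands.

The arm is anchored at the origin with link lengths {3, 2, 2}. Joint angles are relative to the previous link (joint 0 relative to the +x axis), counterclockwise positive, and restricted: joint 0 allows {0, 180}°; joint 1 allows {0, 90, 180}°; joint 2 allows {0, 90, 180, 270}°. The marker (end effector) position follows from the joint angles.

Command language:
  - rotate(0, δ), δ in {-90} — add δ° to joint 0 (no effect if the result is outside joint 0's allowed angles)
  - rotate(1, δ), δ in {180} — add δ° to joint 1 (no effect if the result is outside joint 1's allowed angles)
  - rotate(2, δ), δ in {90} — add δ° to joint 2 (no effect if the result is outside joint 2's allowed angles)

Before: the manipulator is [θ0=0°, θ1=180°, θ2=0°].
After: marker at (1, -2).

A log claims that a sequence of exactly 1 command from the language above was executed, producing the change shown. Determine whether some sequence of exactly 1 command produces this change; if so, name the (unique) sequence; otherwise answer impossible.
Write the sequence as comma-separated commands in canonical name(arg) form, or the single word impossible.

rotate(2, 90)

from: [θ0=0°, θ1=180°, θ2=0°]
t=1 rotate(2, 90) ⇒ [θ0=0°, θ1=180°, θ2=90°]
all 3 alternatives checked — unique.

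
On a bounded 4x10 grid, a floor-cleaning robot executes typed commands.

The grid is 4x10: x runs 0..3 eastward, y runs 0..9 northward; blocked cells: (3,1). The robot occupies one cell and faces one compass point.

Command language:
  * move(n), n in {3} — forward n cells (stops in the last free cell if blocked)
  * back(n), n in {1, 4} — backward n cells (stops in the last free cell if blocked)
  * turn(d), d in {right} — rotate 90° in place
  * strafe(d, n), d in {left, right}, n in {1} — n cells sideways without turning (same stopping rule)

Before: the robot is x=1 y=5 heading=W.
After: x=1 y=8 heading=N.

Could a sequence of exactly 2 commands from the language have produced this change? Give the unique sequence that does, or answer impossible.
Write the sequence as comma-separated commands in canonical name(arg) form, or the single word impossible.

turn(right), move(3)

key: order matters: swapping turn(right) and move(3) lands elsewhere
from: x=1 y=5 heading=W
t=1 turn(right) ⇒ x=1 y=5 heading=N
t=2 move(3) ⇒ x=1 y=8 heading=N
no rival 2-sequence matches.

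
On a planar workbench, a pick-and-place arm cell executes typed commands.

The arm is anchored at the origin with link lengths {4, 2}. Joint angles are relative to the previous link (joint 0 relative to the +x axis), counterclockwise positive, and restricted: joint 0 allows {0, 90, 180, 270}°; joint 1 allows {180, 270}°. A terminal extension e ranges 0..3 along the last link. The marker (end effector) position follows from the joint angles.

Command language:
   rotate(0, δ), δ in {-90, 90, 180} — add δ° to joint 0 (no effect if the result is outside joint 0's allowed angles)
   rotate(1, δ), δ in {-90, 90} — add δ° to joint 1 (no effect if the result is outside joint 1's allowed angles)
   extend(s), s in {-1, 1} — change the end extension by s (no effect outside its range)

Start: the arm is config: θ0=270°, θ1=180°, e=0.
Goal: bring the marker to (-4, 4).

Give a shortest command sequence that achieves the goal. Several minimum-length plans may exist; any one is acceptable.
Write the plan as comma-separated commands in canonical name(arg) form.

rotate(0, -90), rotate(1, 90), extend(1), extend(1)

begin: config: θ0=270°, θ1=180°, e=0
step 1 (rotate(0, -90)): config: θ0=180°, θ1=180°, e=0
step 2 (rotate(1, 90)): config: θ0=180°, θ1=270°, e=0
step 3 (extend(1)): config: θ0=180°, θ1=270°, e=1
step 4 (extend(1)): config: θ0=180°, θ1=270°, e=2
minimal: 4 command(s), checked below 4.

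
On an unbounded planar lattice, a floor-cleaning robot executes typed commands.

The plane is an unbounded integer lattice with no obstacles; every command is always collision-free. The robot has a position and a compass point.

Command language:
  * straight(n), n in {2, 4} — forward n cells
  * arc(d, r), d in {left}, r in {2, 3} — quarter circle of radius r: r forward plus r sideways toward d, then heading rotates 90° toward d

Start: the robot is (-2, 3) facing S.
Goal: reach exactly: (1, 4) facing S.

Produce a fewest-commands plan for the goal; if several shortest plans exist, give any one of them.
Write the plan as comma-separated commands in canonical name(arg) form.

arc(left, 2), straight(2), arc(left, 3), arc(left, 2), arc(left, 2)

from: (-2, 3) facing S
step 1 (arc(left, 2)): (0, 1) facing E
step 2 (straight(2)): (2, 1) facing E
step 3 (arc(left, 3)): (5, 4) facing N
step 4 (arc(left, 2)): (3, 6) facing W
step 5 (arc(left, 2)): (1, 4) facing S
minimal: 5 command(s), checked below 5.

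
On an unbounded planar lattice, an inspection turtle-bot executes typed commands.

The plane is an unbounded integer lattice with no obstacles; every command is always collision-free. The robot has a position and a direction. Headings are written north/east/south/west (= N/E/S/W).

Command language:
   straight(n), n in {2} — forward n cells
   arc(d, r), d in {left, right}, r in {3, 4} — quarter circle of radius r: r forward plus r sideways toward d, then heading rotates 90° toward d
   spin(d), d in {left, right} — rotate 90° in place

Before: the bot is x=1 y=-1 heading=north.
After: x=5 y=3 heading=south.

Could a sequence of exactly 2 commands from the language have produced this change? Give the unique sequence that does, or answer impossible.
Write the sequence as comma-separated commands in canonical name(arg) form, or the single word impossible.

key: order matters: swapping arc(right, 4) and spin(right) lands elsewhere
t0: x=1 y=-1 heading=north
1. arc(right, 4) → x=5 y=3 heading=east
2. spin(right) → x=5 y=3 heading=south
no rival 2-sequence matches.

arc(right, 4), spin(right)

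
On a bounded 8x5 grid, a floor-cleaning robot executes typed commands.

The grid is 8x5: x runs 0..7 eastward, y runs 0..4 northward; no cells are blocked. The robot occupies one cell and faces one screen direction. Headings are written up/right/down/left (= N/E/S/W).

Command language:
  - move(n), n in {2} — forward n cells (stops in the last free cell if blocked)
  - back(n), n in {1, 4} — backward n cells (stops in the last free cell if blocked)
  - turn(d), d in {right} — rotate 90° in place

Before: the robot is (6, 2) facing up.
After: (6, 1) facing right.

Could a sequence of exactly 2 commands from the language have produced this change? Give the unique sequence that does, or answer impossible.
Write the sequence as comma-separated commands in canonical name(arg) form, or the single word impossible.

key: order matters: swapping back(1) and turn(right) lands elsewhere
from: (6, 2) facing up
1. back(1) → (6, 1) facing up
2. turn(right) → (6, 1) facing right
no other 2-command option fits: unique.

back(1), turn(right)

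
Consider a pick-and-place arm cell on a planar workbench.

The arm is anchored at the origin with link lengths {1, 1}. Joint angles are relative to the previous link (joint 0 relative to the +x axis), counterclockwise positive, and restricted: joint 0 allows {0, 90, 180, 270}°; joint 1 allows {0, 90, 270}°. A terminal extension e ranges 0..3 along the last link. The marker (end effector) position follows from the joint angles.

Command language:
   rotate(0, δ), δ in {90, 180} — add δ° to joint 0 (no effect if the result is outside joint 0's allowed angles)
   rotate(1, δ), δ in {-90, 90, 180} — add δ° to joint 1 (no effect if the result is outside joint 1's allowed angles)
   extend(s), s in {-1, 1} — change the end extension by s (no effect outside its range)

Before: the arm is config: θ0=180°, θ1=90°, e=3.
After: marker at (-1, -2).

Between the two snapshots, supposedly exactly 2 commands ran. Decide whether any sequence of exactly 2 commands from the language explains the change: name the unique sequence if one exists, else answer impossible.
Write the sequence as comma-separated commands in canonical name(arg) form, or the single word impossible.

begin: config: θ0=180°, θ1=90°, e=3
[1] after extend(-1): config: θ0=180°, θ1=90°, e=2
[2] after extend(-1): config: θ0=180°, θ1=90°, e=1
all 49 alternatives checked — unique.

extend(-1), extend(-1)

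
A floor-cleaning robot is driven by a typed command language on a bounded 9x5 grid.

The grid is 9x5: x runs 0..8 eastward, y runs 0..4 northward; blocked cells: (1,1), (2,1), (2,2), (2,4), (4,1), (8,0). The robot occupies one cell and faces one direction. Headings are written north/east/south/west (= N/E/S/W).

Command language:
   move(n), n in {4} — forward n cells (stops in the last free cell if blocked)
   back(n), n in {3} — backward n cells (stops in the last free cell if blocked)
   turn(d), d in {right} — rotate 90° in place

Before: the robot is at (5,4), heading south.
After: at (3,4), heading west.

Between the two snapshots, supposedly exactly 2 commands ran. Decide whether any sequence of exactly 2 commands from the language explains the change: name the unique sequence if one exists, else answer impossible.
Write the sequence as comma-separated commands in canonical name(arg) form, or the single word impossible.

turn(right), move(4)

key: move(4) is stopped early by the blocked cell at (2,4)
t0: at (5,4), heading south
[1] after turn(right): at (5,4), heading west
[2] after move(4): at (3,4), heading west
no other 2-command option fits: unique.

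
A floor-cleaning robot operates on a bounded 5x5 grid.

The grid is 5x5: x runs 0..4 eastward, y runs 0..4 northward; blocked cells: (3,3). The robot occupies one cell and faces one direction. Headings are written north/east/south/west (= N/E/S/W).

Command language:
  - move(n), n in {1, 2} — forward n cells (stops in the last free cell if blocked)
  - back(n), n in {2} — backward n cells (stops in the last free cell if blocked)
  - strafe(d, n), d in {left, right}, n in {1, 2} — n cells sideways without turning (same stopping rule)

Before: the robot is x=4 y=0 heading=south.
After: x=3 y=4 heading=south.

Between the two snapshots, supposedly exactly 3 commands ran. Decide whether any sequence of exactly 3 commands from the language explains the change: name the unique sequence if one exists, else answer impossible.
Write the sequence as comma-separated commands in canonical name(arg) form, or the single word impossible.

key: still facing S at the end — nothing in the sequence rotates
begin: x=4 y=0 heading=south
1. back(2) → x=4 y=2 heading=south
2. back(2) → x=4 y=4 heading=south
3. strafe(right, 1) → x=3 y=4 heading=south
uniquely the one of 343 3-step routes that fits.

back(2), back(2), strafe(right, 1)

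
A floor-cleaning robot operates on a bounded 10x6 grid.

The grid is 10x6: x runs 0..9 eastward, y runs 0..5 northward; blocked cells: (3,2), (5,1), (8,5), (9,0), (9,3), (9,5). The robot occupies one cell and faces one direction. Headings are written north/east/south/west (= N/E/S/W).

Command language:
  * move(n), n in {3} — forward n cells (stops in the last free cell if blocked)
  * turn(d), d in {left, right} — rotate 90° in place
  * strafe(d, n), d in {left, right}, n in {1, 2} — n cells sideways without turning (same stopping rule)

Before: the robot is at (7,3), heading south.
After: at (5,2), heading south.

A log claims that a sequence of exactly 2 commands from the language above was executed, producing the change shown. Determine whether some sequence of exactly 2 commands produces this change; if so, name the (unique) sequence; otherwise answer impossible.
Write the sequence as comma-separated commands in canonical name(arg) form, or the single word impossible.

key: still facing S at the end — nothing in the sequence rotates
initial: at (7,3), heading south
t=1 strafe(right, 2) ⇒ at (5,3), heading south
t=2 move(3) ⇒ at (5,2), heading south
all 49 alternatives checked — unique.

strafe(right, 2), move(3)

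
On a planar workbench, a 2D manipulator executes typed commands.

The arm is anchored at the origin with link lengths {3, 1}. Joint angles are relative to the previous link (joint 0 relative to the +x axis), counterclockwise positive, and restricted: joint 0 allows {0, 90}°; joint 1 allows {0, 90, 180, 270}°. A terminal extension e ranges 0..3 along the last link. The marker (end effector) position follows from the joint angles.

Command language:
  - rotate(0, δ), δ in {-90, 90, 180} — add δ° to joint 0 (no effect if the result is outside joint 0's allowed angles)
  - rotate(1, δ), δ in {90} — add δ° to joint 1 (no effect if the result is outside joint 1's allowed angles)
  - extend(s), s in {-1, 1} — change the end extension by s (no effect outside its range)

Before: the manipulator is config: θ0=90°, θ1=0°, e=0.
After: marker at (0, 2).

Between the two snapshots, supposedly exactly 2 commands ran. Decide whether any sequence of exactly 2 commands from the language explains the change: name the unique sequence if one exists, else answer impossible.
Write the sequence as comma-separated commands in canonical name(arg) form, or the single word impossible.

from: config: θ0=90°, θ1=0°, e=0
1. rotate(1, 90) → config: θ0=90°, θ1=90°, e=0
2. rotate(1, 90) → config: θ0=90°, θ1=180°, e=0
no other 2-command option fits: unique.

rotate(1, 90), rotate(1, 90)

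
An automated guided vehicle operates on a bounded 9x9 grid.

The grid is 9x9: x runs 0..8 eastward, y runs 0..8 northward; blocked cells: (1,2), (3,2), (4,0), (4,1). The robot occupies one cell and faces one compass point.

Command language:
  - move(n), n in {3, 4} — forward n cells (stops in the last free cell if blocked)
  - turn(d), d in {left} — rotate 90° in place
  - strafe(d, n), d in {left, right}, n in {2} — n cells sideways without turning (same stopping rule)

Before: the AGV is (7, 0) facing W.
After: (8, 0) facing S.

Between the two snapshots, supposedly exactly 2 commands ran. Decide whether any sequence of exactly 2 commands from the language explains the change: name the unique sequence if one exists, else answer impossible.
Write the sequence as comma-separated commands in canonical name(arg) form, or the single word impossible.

turn(left), strafe(left, 2)

key: order matters: swapping turn(left) and strafe(left, 2) lands elsewhere
initial: (7, 0) facing W
[1] after turn(left): (7, 0) facing S
[2] after strafe(left, 2): (8, 0) facing S
no other 2-command option fits: unique.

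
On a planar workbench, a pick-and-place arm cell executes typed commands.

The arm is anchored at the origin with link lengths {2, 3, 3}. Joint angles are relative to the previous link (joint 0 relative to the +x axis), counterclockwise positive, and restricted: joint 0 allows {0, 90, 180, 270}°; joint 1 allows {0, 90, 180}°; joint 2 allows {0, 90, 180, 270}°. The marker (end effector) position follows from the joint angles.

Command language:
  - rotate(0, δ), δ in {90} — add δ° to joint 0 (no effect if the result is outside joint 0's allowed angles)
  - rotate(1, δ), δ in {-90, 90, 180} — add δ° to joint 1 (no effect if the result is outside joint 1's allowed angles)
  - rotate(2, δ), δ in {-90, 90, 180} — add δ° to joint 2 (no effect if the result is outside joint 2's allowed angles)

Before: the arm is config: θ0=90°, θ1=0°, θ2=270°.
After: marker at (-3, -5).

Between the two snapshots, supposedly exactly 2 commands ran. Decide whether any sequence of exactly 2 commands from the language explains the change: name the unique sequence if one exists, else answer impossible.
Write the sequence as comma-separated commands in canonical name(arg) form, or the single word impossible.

rotate(0, 90), rotate(0, 90)

begin: config: θ0=90°, θ1=0°, θ2=270°
t=1 rotate(0, 90) ⇒ config: θ0=180°, θ1=0°, θ2=270°
t=2 rotate(0, 90) ⇒ config: θ0=270°, θ1=0°, θ2=270°
uniquely the one of 49 2-step routes that fits.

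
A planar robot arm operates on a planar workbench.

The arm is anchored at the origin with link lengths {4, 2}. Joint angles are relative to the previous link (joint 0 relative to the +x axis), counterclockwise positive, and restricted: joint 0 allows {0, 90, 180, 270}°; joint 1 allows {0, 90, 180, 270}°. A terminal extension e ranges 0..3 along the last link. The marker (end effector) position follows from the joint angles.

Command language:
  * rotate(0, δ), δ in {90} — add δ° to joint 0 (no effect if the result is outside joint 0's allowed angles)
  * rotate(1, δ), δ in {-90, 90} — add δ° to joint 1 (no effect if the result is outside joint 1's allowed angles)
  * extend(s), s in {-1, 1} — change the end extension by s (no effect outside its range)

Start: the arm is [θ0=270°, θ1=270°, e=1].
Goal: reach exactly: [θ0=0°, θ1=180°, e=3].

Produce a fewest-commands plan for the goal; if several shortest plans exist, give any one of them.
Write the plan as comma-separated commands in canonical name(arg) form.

rotate(0, 90), extend(1), extend(1), rotate(1, -90)

t0: [θ0=270°, θ1=270°, e=1]
[1] after rotate(0, 90): [θ0=0°, θ1=270°, e=1]
[2] after extend(1): [θ0=0°, θ1=270°, e=2]
[3] after extend(1): [θ0=0°, θ1=270°, e=3]
[4] after rotate(1, -90): [θ0=0°, θ1=180°, e=3]
shorter routes all fall short; 4 is best.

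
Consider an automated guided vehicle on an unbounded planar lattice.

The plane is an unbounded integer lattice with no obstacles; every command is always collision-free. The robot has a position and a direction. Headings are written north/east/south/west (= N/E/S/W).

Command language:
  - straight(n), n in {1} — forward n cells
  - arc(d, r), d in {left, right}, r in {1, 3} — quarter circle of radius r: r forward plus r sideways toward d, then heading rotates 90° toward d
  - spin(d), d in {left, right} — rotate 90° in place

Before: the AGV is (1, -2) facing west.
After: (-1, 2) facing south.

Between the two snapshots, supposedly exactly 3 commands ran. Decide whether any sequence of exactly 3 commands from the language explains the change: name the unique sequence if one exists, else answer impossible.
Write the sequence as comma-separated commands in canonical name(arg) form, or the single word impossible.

key: running spin(right) before arc(right, 3) would end elsewhere — order is forced
from: (1, -2) facing west
step 1 (arc(right, 3)): (-2, 1) facing north
step 2 (arc(right, 1)): (-1, 2) facing east
step 3 (spin(right)): (-1, 2) facing south
all 343 alternatives checked — unique.

arc(right, 3), arc(right, 1), spin(right)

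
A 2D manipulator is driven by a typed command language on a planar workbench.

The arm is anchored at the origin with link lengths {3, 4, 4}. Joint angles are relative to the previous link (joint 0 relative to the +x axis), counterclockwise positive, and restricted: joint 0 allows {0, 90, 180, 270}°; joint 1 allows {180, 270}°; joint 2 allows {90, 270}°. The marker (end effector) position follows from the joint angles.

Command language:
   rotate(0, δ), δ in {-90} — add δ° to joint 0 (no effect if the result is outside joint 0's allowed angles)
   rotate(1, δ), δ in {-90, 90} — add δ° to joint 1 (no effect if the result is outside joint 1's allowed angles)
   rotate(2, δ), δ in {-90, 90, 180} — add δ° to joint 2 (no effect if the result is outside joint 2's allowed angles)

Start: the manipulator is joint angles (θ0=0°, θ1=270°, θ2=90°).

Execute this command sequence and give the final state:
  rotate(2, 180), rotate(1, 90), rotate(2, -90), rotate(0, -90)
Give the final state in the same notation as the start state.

t0: joint angles (θ0=0°, θ1=270°, θ2=90°)
step 1 (rotate(2, 180)): joint angles (θ0=0°, θ1=270°, θ2=270°)
step 2 (rotate(1, 90)): joint angles (θ0=0°, θ1=270°, θ2=270°)
step 3 (rotate(2, -90)): joint angles (θ0=0°, θ1=270°, θ2=270°)
step 4 (rotate(0, -90)): joint angles (θ0=270°, θ1=270°, θ2=270°)

joint angles (θ0=270°, θ1=270°, θ2=270°)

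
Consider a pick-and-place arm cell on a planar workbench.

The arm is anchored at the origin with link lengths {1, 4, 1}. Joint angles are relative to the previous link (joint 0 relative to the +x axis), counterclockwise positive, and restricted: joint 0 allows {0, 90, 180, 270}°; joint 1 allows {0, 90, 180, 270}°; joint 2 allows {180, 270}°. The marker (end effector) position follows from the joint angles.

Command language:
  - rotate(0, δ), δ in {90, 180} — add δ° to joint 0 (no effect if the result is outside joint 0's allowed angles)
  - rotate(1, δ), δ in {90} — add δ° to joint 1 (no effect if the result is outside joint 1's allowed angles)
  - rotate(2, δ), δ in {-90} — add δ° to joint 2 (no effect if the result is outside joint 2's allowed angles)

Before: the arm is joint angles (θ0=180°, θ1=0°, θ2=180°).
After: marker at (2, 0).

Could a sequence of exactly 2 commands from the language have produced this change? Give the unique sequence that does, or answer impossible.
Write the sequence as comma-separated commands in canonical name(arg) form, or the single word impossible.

rotate(1, 90), rotate(1, 90)

start: joint angles (θ0=180°, θ1=0°, θ2=180°)
step 1 (rotate(1, 90)): joint angles (θ0=180°, θ1=90°, θ2=180°)
step 2 (rotate(1, 90)): joint angles (θ0=180°, θ1=180°, θ2=180°)
no other 2-command option fits: unique.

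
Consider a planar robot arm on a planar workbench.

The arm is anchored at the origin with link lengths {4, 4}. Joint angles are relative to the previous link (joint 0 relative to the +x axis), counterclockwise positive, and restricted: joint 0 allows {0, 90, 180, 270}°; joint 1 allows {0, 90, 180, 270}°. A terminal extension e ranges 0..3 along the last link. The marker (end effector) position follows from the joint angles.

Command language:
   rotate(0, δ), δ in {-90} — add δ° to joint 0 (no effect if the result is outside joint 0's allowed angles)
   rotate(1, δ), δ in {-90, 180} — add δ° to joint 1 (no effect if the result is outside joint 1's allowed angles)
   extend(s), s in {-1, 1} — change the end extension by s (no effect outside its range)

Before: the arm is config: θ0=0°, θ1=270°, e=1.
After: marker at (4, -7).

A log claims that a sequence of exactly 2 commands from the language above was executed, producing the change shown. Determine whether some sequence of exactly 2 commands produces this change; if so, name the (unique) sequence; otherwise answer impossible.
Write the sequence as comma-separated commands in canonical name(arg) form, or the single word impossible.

from: config: θ0=0°, θ1=270°, e=1
1. extend(1) → config: θ0=0°, θ1=270°, e=2
2. extend(1) → config: θ0=0°, θ1=270°, e=3
no rival 2-sequence matches.

extend(1), extend(1)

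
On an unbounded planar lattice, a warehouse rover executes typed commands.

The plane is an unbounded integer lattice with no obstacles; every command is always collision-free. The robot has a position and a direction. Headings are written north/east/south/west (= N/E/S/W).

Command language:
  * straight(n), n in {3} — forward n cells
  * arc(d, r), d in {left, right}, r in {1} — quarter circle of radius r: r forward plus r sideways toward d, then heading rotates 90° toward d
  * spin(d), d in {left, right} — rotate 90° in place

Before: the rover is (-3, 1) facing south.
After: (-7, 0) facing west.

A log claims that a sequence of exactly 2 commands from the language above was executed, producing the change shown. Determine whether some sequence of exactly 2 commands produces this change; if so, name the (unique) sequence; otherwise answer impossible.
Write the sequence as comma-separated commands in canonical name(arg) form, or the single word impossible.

arc(right, 1), straight(3)

key: order matters: swapping arc(right, 1) and straight(3) lands elsewhere
start: (-3, 1) facing south
1. arc(right, 1) → (-4, 0) facing west
2. straight(3) → (-7, 0) facing west
no other 2-command option fits: unique.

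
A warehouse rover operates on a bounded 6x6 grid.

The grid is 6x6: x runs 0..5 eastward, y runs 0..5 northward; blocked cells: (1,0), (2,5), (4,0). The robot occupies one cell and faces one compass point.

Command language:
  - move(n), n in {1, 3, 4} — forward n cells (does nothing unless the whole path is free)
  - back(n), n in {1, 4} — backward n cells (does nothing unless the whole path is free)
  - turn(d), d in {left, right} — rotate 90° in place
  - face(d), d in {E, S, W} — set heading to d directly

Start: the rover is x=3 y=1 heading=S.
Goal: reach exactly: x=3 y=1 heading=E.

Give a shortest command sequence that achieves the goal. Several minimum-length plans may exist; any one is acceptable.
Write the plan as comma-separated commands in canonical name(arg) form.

face(E)

initial: x=3 y=1 heading=S
[1] after face(E): x=3 y=1 heading=E
shorter routes all fall short; 1 is best.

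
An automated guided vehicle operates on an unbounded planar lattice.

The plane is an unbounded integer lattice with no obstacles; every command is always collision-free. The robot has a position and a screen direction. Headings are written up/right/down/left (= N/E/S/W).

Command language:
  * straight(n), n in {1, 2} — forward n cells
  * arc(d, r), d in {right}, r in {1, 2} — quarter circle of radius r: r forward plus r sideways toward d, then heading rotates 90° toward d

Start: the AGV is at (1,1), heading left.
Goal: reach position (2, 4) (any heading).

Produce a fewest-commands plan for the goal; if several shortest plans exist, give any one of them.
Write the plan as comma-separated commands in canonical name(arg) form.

t0: at (1,1), heading left
1. arc(right, 1) → at (0,2), heading up
2. arc(right, 2) → at (2,4), heading right
shorter routes all fall short; 2 is best.

arc(right, 1), arc(right, 2)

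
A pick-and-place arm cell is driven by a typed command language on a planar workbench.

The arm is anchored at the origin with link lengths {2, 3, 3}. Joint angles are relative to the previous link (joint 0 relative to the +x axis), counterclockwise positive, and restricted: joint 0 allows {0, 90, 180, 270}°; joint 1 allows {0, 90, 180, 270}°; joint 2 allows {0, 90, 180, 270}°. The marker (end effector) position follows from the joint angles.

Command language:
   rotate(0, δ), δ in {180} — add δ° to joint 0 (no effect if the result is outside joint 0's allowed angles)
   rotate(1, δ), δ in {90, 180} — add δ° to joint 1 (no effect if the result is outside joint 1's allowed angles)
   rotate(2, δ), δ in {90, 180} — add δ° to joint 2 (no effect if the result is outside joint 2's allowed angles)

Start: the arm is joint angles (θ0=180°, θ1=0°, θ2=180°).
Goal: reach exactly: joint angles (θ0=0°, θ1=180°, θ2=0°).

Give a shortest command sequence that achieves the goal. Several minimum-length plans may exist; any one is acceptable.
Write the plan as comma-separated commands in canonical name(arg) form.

initial: joint angles (θ0=180°, θ1=0°, θ2=180°)
1. rotate(1, 180) → joint angles (θ0=180°, θ1=180°, θ2=180°)
2. rotate(0, 180) → joint angles (θ0=0°, θ1=180°, θ2=180°)
3. rotate(2, 180) → joint angles (θ0=0°, θ1=180°, θ2=0°)
shorter routes all fall short; 3 is best.

rotate(1, 180), rotate(0, 180), rotate(2, 180)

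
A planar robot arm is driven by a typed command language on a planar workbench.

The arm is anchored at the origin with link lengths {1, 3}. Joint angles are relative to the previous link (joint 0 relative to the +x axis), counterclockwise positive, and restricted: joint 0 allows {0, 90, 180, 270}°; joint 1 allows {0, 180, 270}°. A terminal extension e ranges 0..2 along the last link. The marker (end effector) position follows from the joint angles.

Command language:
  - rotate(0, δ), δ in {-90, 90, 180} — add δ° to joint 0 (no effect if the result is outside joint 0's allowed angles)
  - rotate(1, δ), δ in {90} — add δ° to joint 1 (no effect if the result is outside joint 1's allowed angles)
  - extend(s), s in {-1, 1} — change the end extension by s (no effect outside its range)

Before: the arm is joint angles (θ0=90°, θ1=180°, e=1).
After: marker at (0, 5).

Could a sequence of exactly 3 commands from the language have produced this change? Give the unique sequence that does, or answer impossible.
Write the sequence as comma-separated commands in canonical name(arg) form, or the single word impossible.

rotate(1, 90), rotate(1, 90), rotate(1, 90)

start: joint angles (θ0=90°, θ1=180°, e=1)
step 1 (rotate(1, 90)): joint angles (θ0=90°, θ1=270°, e=1)
step 2 (rotate(1, 90)): joint angles (θ0=90°, θ1=0°, e=1)
step 3 (rotate(1, 90)): joint angles (θ0=90°, θ1=0°, e=1)
no rival 3-sequence matches.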